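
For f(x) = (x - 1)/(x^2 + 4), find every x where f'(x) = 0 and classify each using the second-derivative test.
f'(x) = (x^2 - 2*x*(x - 1) + 4)/(x^2 + 4)^2

Solve f'(x) = 0:
  f'(x) = -(x^2 - 2*x - 4)/(x^2 + 4)^2; the denominator is positive wherever f is defined, so f'(x) = 0 ⇔ -x^2 + 2*x + 4 = 0.
  x^2 - 2*x - 4 = 0 has no rational roots; quadratic formula: x = (2 ± √20)/2.
  ⇒ x = 1 - sqrt(5) ≈ -1.2361, 1 + sqrt(5) ≈ 3.2361

f''(x) = 2*(4*x^2*(x - 1) + (1 - 3*x)*(x^2 + 4))/(x^2 + 4)^3
Second-derivative test at each critical point:
  f''(-1.2361) = 0.1464 > 0 → local minimum
  f''(3.2361) = -0.0214 < 0 → local maximum

Critical points: x = 1 - sqrt(5) ≈ -1.2361 (local minimum); x = 1 + sqrt(5) ≈ 3.2361 (local maximum)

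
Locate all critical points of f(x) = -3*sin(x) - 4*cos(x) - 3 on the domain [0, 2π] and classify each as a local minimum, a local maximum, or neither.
f'(x) = 4*sin(x) - 3*cos(x)

Solve f'(x) = 0 on [0, 2π]:
  f'(x) = 0 ⇔ -3*cos(x) = -4*sin(x) ⇔ tan(x) = 3/4, i.e. x = arctan(3/4) + nπ; keep the solutions lying in [0, 2π].
  ⇒ x = atan(3/4) ≈ 0.6435, atan(3/4) + pi ≈ 3.7851

f''(x) = 3*sin(x) + 4*cos(x)
Second-derivative test at each critical point:
  f''(0.6435) = 5 > 0 → local minimum
  f''(3.7851) = -5 < 0 → local maximum

Critical points: x = atan(3/4) ≈ 0.6435 (local minimum); x = atan(3/4) + pi ≈ 3.7851 (local maximum)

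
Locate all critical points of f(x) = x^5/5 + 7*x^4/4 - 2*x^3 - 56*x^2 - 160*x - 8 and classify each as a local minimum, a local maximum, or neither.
f'(x) = x^4 + 7*x^3 - 6*x^2 - 112*x - 160

Solve f'(x) = 0:
  Factor: x^4 + 7*x^3 - 6*x^2 - 112*x - 160 = (x - 4)*(x + 2)*(x + 4)*(x + 5) = 0.
  ⇒ x = -5, -4, -2, 4

f''(x) = 4*x^3 + 21*x^2 - 12*x - 112
Second-derivative test at each critical point:
  f''(-5) = -27 < 0 → local maximum
  f''(-4) = 16 > 0 → local minimum
  f''(-2) = -36 < 0 → local maximum
  f''(4) = 432 > 0 → local minimum

Critical points: x = -5 (local maximum); x = -4 (local minimum); x = -2 (local maximum); x = 4 (local minimum)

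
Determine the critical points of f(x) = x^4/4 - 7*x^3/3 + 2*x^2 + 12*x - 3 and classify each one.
f'(x) = x^3 - 7*x^2 + 4*x + 12

Solve f'(x) = 0:
  Factor: x^3 - 7*x^2 + 4*x + 12 = (x - 6)*(x - 2)*(x + 1) = 0.
  ⇒ x = -1, 2, 6

f''(x) = 3*x^2 - 14*x + 4
Second-derivative test at each critical point:
  f''(-1) = 21 > 0 → local minimum
  f''(2) = -12 < 0 → local maximum
  f''(6) = 28 > 0 → local minimum

Critical points: x = -1 (local minimum); x = 2 (local maximum); x = 6 (local minimum)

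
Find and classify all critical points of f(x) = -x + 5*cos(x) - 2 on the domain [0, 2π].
f'(x) = -5*sin(x) - 1

Solve f'(x) = 0 on [0, 2π]:
  f'(x) = 0 ⇔ sin(x) = -1/5, i.e. x = arcsin(-1/5) + 2nπ or x = π − arcsin(-1/5) + 2nπ; keep the solutions lying in [0, 2π].
  ⇒ x = asin(1/5) + pi ≈ 3.3430, -asin(1/5) + 2*pi ≈ 6.0818

f''(x) = -5*cos(x)
Second-derivative test at each critical point:
  f''(3.3430) = 4.8990 > 0 → local minimum
  f''(6.0818) = -4.8990 < 0 → local maximum

Critical points: x = asin(1/5) + pi ≈ 3.3430 (local minimum); x = -asin(1/5) + 2*pi ≈ 6.0818 (local maximum)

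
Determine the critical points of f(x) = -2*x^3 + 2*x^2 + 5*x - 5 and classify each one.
f'(x) = -6*x^2 + 4*x + 5

Solve f'(x) = 0:
  6*x^2 - 4*x - 5 = 0 has no rational roots; quadratic formula: x = (4 ± √136)/12.
  ⇒ x = 1/3 - sqrt(34)/6 ≈ -0.6385, 1/3 + sqrt(34)/6 ≈ 1.3052

f''(x) = 4 - 12*x
Second-derivative test at each critical point:
  f''(-0.6385) = 11.6619 > 0 → local minimum
  f''(1.3052) = -11.6619 < 0 → local maximum

Critical points: x = 1/3 - sqrt(34)/6 ≈ -0.6385 (local minimum); x = 1/3 + sqrt(34)/6 ≈ 1.3052 (local maximum)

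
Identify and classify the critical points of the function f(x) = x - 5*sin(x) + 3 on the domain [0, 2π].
f'(x) = 1 - 5*cos(x)

Solve f'(x) = 0 on [0, 2π]:
  f'(x) = 0 ⇔ cos(x) = 1/5, i.e. x = ±arccos(1/5) + 2nπ; keep the solutions lying in [0, 2π].
  ⇒ x = acos(1/5) ≈ 1.3694, -acos(1/5) + 2*pi ≈ 4.9137

f''(x) = 5*sin(x)
Second-derivative test at each critical point:
  f''(1.3694) = 4.8990 > 0 → local minimum
  f''(4.9137) = -4.8990 < 0 → local maximum

Critical points: x = acos(1/5) ≈ 1.3694 (local minimum); x = -acos(1/5) + 2*pi ≈ 4.9137 (local maximum)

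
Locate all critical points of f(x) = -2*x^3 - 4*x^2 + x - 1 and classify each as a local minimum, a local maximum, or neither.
f'(x) = -6*x^2 - 8*x + 1

Solve f'(x) = 0:
  6*x^2 + 8*x - 1 = 0 has no rational roots; quadratic formula: x = (-8 ± √88)/12.
  ⇒ x = -sqrt(22)/6 - 2/3 ≈ -1.4484, -2/3 + sqrt(22)/6 ≈ 0.1151

f''(x) = -12*x - 8
Second-derivative test at each critical point:
  f''(-1.4484) = 9.3808 > 0 → local minimum
  f''(0.1151) = -9.3808 < 0 → local maximum

Critical points: x = -sqrt(22)/6 - 2/3 ≈ -1.4484 (local minimum); x = -2/3 + sqrt(22)/6 ≈ 0.1151 (local maximum)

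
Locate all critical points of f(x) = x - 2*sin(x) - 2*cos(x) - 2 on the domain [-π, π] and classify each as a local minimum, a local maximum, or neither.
f'(x) = -2*sqrt(2)*cos(x + pi/4) + 1

Solve f'(x) = 0 on [-π, π]:
  f'(x) = 0 ⇔ 2*sin(x) - 2*cos(x) = -1. Write the left side as R·cos(x + φ) with R = √((-2)² + (-2)²) = 2*sqrt(2), cos φ = -sqrt(2)/2, sin φ = -sqrt(2)/2; then cos(x + φ) = -sqrt(2)/4. Solve for x and keep the solutions lying in [-π, π].
  ⇒ x = -pi + atan((-sqrt(7) - 1)/(1 - sqrt(7))) ≈ -1.9948, atan((-1 + sqrt(7))/(1 + sqrt(7))) ≈ 0.4240

f''(x) = 2*sqrt(2)*sin(x + pi/4)
Second-derivative test at each critical point:
  f''(-1.9948) = -2.6458 < 0 → local maximum
  f''(0.4240) = 2.6458 > 0 → local minimum

Critical points: x = -pi + atan((-sqrt(7) - 1)/(1 - sqrt(7))) ≈ -1.9948 (local maximum); x = atan((-1 + sqrt(7))/(1 + sqrt(7))) ≈ 0.4240 (local minimum)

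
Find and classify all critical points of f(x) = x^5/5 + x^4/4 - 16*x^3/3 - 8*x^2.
f'(x) = x*(x^3 + x^2 - 16*x - 16)

Solve f'(x) = 0:
  Factor: x^4 + x^3 - 16*x^2 - 16*x = x*(x - 4)*(x + 1)*(x + 4) = 0.
  ⇒ x = -4, -1, 0, 4

f''(x) = 4*x^3 + 3*x^2 - 32*x - 16
Second-derivative test at each critical point:
  f''(-4) = -96 < 0 → local maximum
  f''(-1) = 15 > 0 → local minimum
  f''(0) = -16 < 0 → local maximum
  f''(4) = 160 > 0 → local minimum

Critical points: x = -4 (local maximum); x = -1 (local minimum); x = 0 (local maximum); x = 4 (local minimum)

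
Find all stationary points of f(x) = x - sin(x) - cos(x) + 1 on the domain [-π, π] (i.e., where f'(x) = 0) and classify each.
f'(x) = sin(x) - cos(x) + 1

Solve f'(x) = 0 on [-π, π]:
  f'(x) = 0 ⇔ sin(x) - cos(x) = -1. Write the left side as R·cos(x + φ) with R = √((-1)² + (-1)²) = sqrt(2), cos φ = -sqrt(2)/2, sin φ = -sqrt(2)/2; then cos(x + φ) = -sqrt(2)/2. Solve for x and keep the solutions lying in [-π, π].
  ⇒ x = -pi/2 ≈ -1.5708, 0

f''(x) = sin(x) + cos(x)
Second-derivative test at each critical point:
  f''(-1.5708) = -1 < 0 → local maximum
  f''(0) = 1 > 0 → local minimum

Critical points: x = -pi/2 ≈ -1.5708 (local maximum); x = 0 (local minimum)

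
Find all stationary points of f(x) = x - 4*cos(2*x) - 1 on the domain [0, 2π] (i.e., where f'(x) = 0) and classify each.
f'(x) = 8*sin(2*x) + 1

Solve f'(x) = 0 on [0, 2π]:
  f'(x) = 0 ⇔ sin(2*x) = -1/8, i.e. 2*x = arcsin(-1/8) + 2nπ or 2*x = π − arcsin(-1/8) + 2nπ; keep the solutions lying in [0, 2π].
  ⇒ x = asin(1/8)/2 + pi/2 ≈ 1.6335, pi - asin(1/8)/2 ≈ 3.0789, asin(1/8)/2 + 3*pi/2 ≈ 4.7751, -asin(1/8)/2 + 2*pi ≈ 6.2205

f''(x) = 16*cos(2*x)
Second-derivative test at each critical point:
  f''(1.6335) = -15.8745 < 0 → local maximum
  f''(3.0789) = 15.8745 > 0 → local minimum
  f''(4.7751) = -15.8745 < 0 → local maximum
  f''(6.2205) = 15.8745 > 0 → local minimum

Critical points: x = asin(1/8)/2 + pi/2 ≈ 1.6335 (local maximum); x = pi - asin(1/8)/2 ≈ 3.0789 (local minimum); x = asin(1/8)/2 + 3*pi/2 ≈ 4.7751 (local maximum); x = -asin(1/8)/2 + 2*pi ≈ 6.2205 (local minimum)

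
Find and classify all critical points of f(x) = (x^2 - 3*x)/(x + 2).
f'(x) = (x^2 + 4*x - 6)/(x^2 + 4*x + 4)

Solve f'(x) = 0:
  f'(x) = (x^2 + 4*x - 6)/(x + 2)^2; the denominator is positive wherever f is defined, so f'(x) = 0 ⇔ x^2 + 4*x - 6 = 0.
  x^2 + 4*x - 6 = 0 has no rational roots; quadratic formula: x = (-4 ± √40)/2.
  ⇒ x = -sqrt(10) - 2 ≈ -5.1623, -2 + sqrt(10) ≈ 1.1623

f''(x) = 20/(x^3 + 6*x^2 + 12*x + 8)
Second-derivative test at each critical point:
  f''(-5.1623) = -0.6325 < 0 → local maximum
  f''(1.1623) = 0.6325 > 0 → local minimum

Critical points: x = -sqrt(10) - 2 ≈ -5.1623 (local maximum); x = -2 + sqrt(10) ≈ 1.1623 (local minimum)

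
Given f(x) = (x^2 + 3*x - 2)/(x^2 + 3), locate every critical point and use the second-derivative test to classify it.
f'(x) = (-3*x^2 + 10*x + 9)/(x^4 + 6*x^2 + 9)

Solve f'(x) = 0:
  f'(x) = -(3*x^2 - 10*x - 9)/(x^2 + 3)^2; the denominator is positive wherever f is defined, so f'(x) = 0 ⇔ -3*x^2 + 10*x + 9 = 0.
  3*x^2 - 10*x - 9 = 0 has no rational roots; quadratic formula: x = (10 ± √208)/6.
  ⇒ x = 5/3 - 2*sqrt(13)/3 ≈ -0.7370, 5/3 + 2*sqrt(13)/3 ≈ 4.0704

f''(x) = 6*(x^3 - 5*x^2 - 9*x + 5)/(x^6 + 9*x^4 + 27*x^2 + 27)
Second-derivative test at each critical point:
  f''(-0.7370) = 1.1488 > 0 → local minimum
  f''(4.0704) = -0.0377 < 0 → local maximum

Critical points: x = 5/3 - 2*sqrt(13)/3 ≈ -0.7370 (local minimum); x = 5/3 + 2*sqrt(13)/3 ≈ 4.0704 (local maximum)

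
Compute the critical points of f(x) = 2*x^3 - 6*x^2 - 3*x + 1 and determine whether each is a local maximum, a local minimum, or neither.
f'(x) = 6*x^2 - 12*x - 3

Solve f'(x) = 0:
  Factor: 6*x^2 - 12*x - 3 = 3*(2*x^2 - 4*x - 1); 2*x^2 - 4*x - 1 = 0 has no rational roots; quadratic formula: x = (4 ± √24)/4.
  ⇒ x = 1 - sqrt(6)/2 ≈ -0.2247, 1 + sqrt(6)/2 ≈ 2.2247

f''(x) = 12*x - 12
Second-derivative test at each critical point:
  f''(-0.2247) = -14.6969 < 0 → local maximum
  f''(2.2247) = 14.6969 > 0 → local minimum

Critical points: x = 1 - sqrt(6)/2 ≈ -0.2247 (local maximum); x = 1 + sqrt(6)/2 ≈ 2.2247 (local minimum)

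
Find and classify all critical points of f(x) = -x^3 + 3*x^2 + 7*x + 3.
f'(x) = -3*x^2 + 6*x + 7

Solve f'(x) = 0:
  3*x^2 - 6*x - 7 = 0 has no rational roots; quadratic formula: x = (6 ± √120)/6.
  ⇒ x = 1 - sqrt(30)/3 ≈ -0.8257, 1 + sqrt(30)/3 ≈ 2.8257

f''(x) = 6 - 6*x
Second-derivative test at each critical point:
  f''(-0.8257) = 10.9545 > 0 → local minimum
  f''(2.8257) = -10.9545 < 0 → local maximum

Critical points: x = 1 - sqrt(30)/3 ≈ -0.8257 (local minimum); x = 1 + sqrt(30)/3 ≈ 2.8257 (local maximum)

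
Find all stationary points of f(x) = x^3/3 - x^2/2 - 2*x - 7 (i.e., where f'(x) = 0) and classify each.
f'(x) = x^2 - x - 2

Solve f'(x) = 0:
  Factor: x^2 - x - 2 = (x - 2)*(x + 1) = 0.
  ⇒ x = -1, 2

f''(x) = 2*x - 1
Second-derivative test at each critical point:
  f''(-1) = -3 < 0 → local maximum
  f''(2) = 3 > 0 → local minimum

Critical points: x = -1 (local maximum); x = 2 (local minimum)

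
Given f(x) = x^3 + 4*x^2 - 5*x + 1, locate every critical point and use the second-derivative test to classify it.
f'(x) = 3*x^2 + 8*x - 5

Solve f'(x) = 0:
  3*x^2 + 8*x - 5 = 0 has no rational roots; quadratic formula: x = (-8 ± √124)/6.
  ⇒ x = -sqrt(31)/3 - 4/3 ≈ -3.1893, -4/3 + sqrt(31)/3 ≈ 0.5226

f''(x) = 6*x + 8
Second-derivative test at each critical point:
  f''(-3.1893) = -11.1355 < 0 → local maximum
  f''(0.5226) = 11.1355 > 0 → local minimum

Critical points: x = -sqrt(31)/3 - 4/3 ≈ -3.1893 (local maximum); x = -4/3 + sqrt(31)/3 ≈ 0.5226 (local minimum)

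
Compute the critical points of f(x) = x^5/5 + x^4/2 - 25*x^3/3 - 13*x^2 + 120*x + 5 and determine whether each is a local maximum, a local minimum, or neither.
f'(x) = x^4 + 2*x^3 - 25*x^2 - 26*x + 120

Solve f'(x) = 0:
  Factor: x^4 + 2*x^3 - 25*x^2 - 26*x + 120 = (x - 4)*(x - 2)*(x + 3)*(x + 5) = 0.
  ⇒ x = -5, -3, 2, 4

f''(x) = 4*x^3 + 6*x^2 - 50*x - 26
Second-derivative test at each critical point:
  f''(-5) = -126 < 0 → local maximum
  f''(-3) = 70 > 0 → local minimum
  f''(2) = -70 < 0 → local maximum
  f''(4) = 126 > 0 → local minimum

Critical points: x = -5 (local maximum); x = -3 (local minimum); x = 2 (local maximum); x = 4 (local minimum)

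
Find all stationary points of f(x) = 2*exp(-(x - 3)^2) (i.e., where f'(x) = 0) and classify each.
f'(x) = 4*(3 - x)*exp(-(x - 3)^2)

Solve f'(x) = 0:
  f'(x) = (12 - 4*x)·exp(-(x - 3)^2) and exp(-(x - 3)^2) > 0 for every x, so f'(x) = 0 ⇔ 12 - 4*x = 0.
  Factor: 12 - 4*x = -4*(x - 3) = 0.
  ⇒ x = 3

f''(x) = 4*(2*(x - 3)^2 - 1)*exp(-(x - 3)^2)
Second-derivative test at each critical point:
  f''(3) = -4 < 0 → local maximum

Critical points: x = 3 (local maximum)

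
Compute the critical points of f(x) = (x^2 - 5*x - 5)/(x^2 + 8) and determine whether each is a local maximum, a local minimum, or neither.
f'(x) = (5*x^2 + 26*x - 40)/(x^4 + 16*x^2 + 64)

Solve f'(x) = 0:
  f'(x) = (5*x^2 + 26*x - 40)/(x^2 + 8)^2; the denominator is positive wherever f is defined, so f'(x) = 0 ⇔ 5*x^2 + 26*x - 40 = 0.
  5*x^2 + 26*x - 40 = 0 has no rational roots; quadratic formula: x = (-26 ± √1476)/10.
  ⇒ x = -3*sqrt(41)/5 - 13/5 ≈ -6.4419, -13/5 + 3*sqrt(41)/5 ≈ 1.2419

f''(x) = 2*(-5*x^3 - 39*x^2 + 120*x + 104)/(x^6 + 24*x^4 + 192*x^2 + 512)
Second-derivative test at each critical point:
  f''(-6.4419) = -0.0157 < 0 → local maximum
  f''(1.2419) = 0.4219 > 0 → local minimum

Critical points: x = -3*sqrt(41)/5 - 13/5 ≈ -6.4419 (local maximum); x = -13/5 + 3*sqrt(41)/5 ≈ 1.2419 (local minimum)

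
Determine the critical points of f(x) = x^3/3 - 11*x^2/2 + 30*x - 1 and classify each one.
f'(x) = x^2 - 11*x + 30

Solve f'(x) = 0:
  Factor: x^2 - 11*x + 30 = (x - 6)*(x - 5) = 0.
  ⇒ x = 5, 6

f''(x) = 2*x - 11
Second-derivative test at each critical point:
  f''(5) = -1 < 0 → local maximum
  f''(6) = 1 > 0 → local minimum

Critical points: x = 5 (local maximum); x = 6 (local minimum)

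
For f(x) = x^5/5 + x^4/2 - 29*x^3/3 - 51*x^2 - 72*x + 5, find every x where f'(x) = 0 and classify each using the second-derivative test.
f'(x) = x^4 + 2*x^3 - 29*x^2 - 102*x - 72

Solve f'(x) = 0:
  Factor: x^4 + 2*x^3 - 29*x^2 - 102*x - 72 = (x - 6)*(x + 1)*(x + 3)*(x + 4) = 0.
  ⇒ x = -4, -3, -1, 6

f''(x) = 4*x^3 + 6*x^2 - 58*x - 102
Second-derivative test at each critical point:
  f''(-4) = -30 < 0 → local maximum
  f''(-3) = 18 > 0 → local minimum
  f''(-1) = -42 < 0 → local maximum
  f''(6) = 630 > 0 → local minimum

Critical points: x = -4 (local maximum); x = -3 (local minimum); x = -1 (local maximum); x = 6 (local minimum)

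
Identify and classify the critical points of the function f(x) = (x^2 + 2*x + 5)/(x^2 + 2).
f'(x) = 2*(-x^2 - 3*x + 2)/(x^4 + 4*x^2 + 4)

Solve f'(x) = 0:
  f'(x) = -2*(x^2 + 3*x - 2)/(x^2 + 2)^2; the denominator is positive wherever f is defined, so f'(x) = 0 ⇔ -2*x^2 - 6*x + 4 = 0.
  Factor: -2*x^2 - 6*x + 4 = -2*(x^2 + 3*x - 2); x^2 + 3*x - 2 = 0 has no rational roots; quadratic formula: x = (-3 ± √17)/2.
  ⇒ x = -sqrt(17)/2 - 3/2 ≈ -3.5616, -3/2 + sqrt(17)/2 ≈ 0.5616

f''(x) = 2*(2*x^3 + 9*x^2 - 12*x - 6)/(x^6 + 6*x^4 + 12*x^2 + 8)
Second-derivative test at each critical point:
  f''(-3.5616) = 0.0382 > 0 → local minimum
  f''(0.5616) = -1.5382 < 0 → local maximum

Critical points: x = -sqrt(17)/2 - 3/2 ≈ -3.5616 (local minimum); x = -3/2 + sqrt(17)/2 ≈ 0.5616 (local maximum)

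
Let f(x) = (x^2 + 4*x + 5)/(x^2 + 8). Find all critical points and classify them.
f'(x) = 2*(-2*x^2 + 3*x + 16)/(x^4 + 16*x^2 + 64)

Solve f'(x) = 0:
  f'(x) = -2*(2*x^2 - 3*x - 16)/(x^2 + 8)^2; the denominator is positive wherever f is defined, so f'(x) = 0 ⇔ -4*x^2 + 6*x + 32 = 0.
  Factor: -4*x^2 + 6*x + 32 = -2*(2*x^2 - 3*x - 16); 2*x^2 - 3*x - 16 = 0 has no rational roots; quadratic formula: x = (3 ± √137)/4.
  ⇒ x = 3/4 - sqrt(137)/4 ≈ -2.1762, 3/4 + sqrt(137)/4 ≈ 3.6762

f''(x) = 2*(4*x^3 - 9*x^2 - 96*x + 24)/(x^6 + 24*x^4 + 192*x^2 + 512)
Second-derivative test at each critical point:
  f''(-2.1762) = 0.1443 > 0 → local minimum
  f''(3.6762) = -0.0506 < 0 → local maximum

Critical points: x = 3/4 - sqrt(137)/4 ≈ -2.1762 (local minimum); x = 3/4 + sqrt(137)/4 ≈ 3.6762 (local maximum)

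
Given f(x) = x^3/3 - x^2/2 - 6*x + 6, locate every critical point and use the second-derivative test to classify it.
f'(x) = x^2 - x - 6

Solve f'(x) = 0:
  Factor: x^2 - x - 6 = (x - 3)*(x + 2) = 0.
  ⇒ x = -2, 3

f''(x) = 2*x - 1
Second-derivative test at each critical point:
  f''(-2) = -5 < 0 → local maximum
  f''(3) = 5 > 0 → local minimum

Critical points: x = -2 (local maximum); x = 3 (local minimum)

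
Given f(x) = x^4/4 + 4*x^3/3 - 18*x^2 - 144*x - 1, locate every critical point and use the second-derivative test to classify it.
f'(x) = x^3 + 4*x^2 - 36*x - 144

Solve f'(x) = 0:
  Factor: x^3 + 4*x^2 - 36*x - 144 = (x - 6)*(x + 4)*(x + 6) = 0.
  ⇒ x = -6, -4, 6

f''(x) = 3*x^2 + 8*x - 36
Second-derivative test at each critical point:
  f''(-6) = 24 > 0 → local minimum
  f''(-4) = -20 < 0 → local maximum
  f''(6) = 120 > 0 → local minimum

Critical points: x = -6 (local minimum); x = -4 (local maximum); x = 6 (local minimum)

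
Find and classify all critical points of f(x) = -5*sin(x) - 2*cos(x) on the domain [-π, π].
f'(x) = 2*sin(x) - 5*cos(x)

Solve f'(x) = 0 on [-π, π]:
  f'(x) = 0 ⇔ -5*cos(x) = -2*sin(x) ⇔ tan(x) = 5/2, i.e. x = arctan(5/2) + nπ; keep the solutions lying in [-π, π].
  ⇒ x = -pi + atan(5/2) ≈ -1.9513, atan(5/2) ≈ 1.1903

f''(x) = 5*sin(x) + 2*cos(x)
Second-derivative test at each critical point:
  f''(-1.9513) = -5.3852 < 0 → local maximum
  f''(1.1903) = 5.3852 > 0 → local minimum

Critical points: x = -pi + atan(5/2) ≈ -1.9513 (local maximum); x = atan(5/2) ≈ 1.1903 (local minimum)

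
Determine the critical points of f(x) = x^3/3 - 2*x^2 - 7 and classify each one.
f'(x) = x*(x - 4)

Solve f'(x) = 0:
  Factor: x^2 - 4*x = x*(x - 4) = 0.
  ⇒ x = 0, 4

f''(x) = 2*x - 4
Second-derivative test at each critical point:
  f''(0) = -4 < 0 → local maximum
  f''(4) = 4 > 0 → local minimum

Critical points: x = 0 (local maximum); x = 4 (local minimum)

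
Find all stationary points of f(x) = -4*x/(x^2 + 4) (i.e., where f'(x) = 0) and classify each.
f'(x) = 4*(x^2 - 4)/(x^2 + 4)^2

Solve f'(x) = 0:
  f'(x) = 4*(x - 2)*(x + 2)/(x^2 + 4)^2; the denominator is positive wherever f is defined, so f'(x) = 0 ⇔ 4*x^2 - 16 = 0.
  Factor: 4*x^2 - 16 = 4*(x - 2)*(x + 2) = 0.
  ⇒ x = -2, 2

f''(x) = 8*x*(12 - x^2)/(x^2 + 4)^3
Second-derivative test at each critical point:
  f''(-2) = -1/4 < 0 → local maximum
  f''(2) = 1/4 > 0 → local minimum

Critical points: x = -2 (local maximum); x = 2 (local minimum)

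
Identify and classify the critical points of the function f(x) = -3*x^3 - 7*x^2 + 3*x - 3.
f'(x) = -9*x^2 - 14*x + 3

Solve f'(x) = 0:
  9*x^2 + 14*x - 3 = 0 has no rational roots; quadratic formula: x = (-14 ± √304)/18.
  ⇒ x = -2*sqrt(19)/9 - 7/9 ≈ -1.7464, -7/9 + 2*sqrt(19)/9 ≈ 0.1909

f''(x) = -18*x - 14
Second-derivative test at each critical point:
  f''(-1.7464) = 17.4356 > 0 → local minimum
  f''(0.1909) = -17.4356 < 0 → local maximum

Critical points: x = -2*sqrt(19)/9 - 7/9 ≈ -1.7464 (local minimum); x = -7/9 + 2*sqrt(19)/9 ≈ 0.1909 (local maximum)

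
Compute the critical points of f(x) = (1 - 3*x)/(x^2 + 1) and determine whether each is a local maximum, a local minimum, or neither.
f'(x) = (3*x^2 - 2*x - 3)/(x^4 + 2*x^2 + 1)

Solve f'(x) = 0:
  f'(x) = (3*x^2 - 2*x - 3)/(x^2 + 1)^2; the denominator is positive wherever f is defined, so f'(x) = 0 ⇔ 3*x^2 - 2*x - 3 = 0.
  3*x^2 - 2*x - 3 = 0 has no rational roots; quadratic formula: x = (2 ± √40)/6.
  ⇒ x = 1/3 - sqrt(10)/3 ≈ -0.7208, 1/3 + sqrt(10)/3 ≈ 1.3874

f''(x) = 2*(4*x^2*(1 - 3*x) + (9*x - 1)*(x^2 + 1))/(x^2 + 1)^3
Second-derivative test at each critical point:
  f''(-0.7208) = -2.7393 < 0 → local maximum
  f''(1.3874) = 0.7393 > 0 → local minimum

Critical points: x = 1/3 - sqrt(10)/3 ≈ -0.7208 (local maximum); x = 1/3 + sqrt(10)/3 ≈ 1.3874 (local minimum)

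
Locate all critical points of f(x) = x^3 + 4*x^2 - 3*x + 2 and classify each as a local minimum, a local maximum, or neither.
f'(x) = 3*x^2 + 8*x - 3

Solve f'(x) = 0:
  Factor: 3*x^2 + 8*x - 3 = (x + 3)*(3*x - 1) = 0.
  ⇒ x = -3, 1/3

f''(x) = 6*x + 8
Second-derivative test at each critical point:
  f''(-3) = -10 < 0 → local maximum
  f''(1/3) = 10 > 0 → local minimum

Critical points: x = -3 (local maximum); x = 1/3 (local minimum)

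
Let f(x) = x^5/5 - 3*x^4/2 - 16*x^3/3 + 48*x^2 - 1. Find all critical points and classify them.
f'(x) = x*(x^3 - 6*x^2 - 16*x + 96)

Solve f'(x) = 0:
  Factor: x^4 - 6*x^3 - 16*x^2 + 96*x = x*(x - 6)*(x - 4)*(x + 4) = 0.
  ⇒ x = -4, 0, 4, 6

f''(x) = 4*x^3 - 18*x^2 - 32*x + 96
Second-derivative test at each critical point:
  f''(-4) = -320 < 0 → local maximum
  f''(0) = 96 > 0 → local minimum
  f''(4) = -64 < 0 → local maximum
  f''(6) = 120 > 0 → local minimum

Critical points: x = -4 (local maximum); x = 0 (local minimum); x = 4 (local maximum); x = 6 (local minimum)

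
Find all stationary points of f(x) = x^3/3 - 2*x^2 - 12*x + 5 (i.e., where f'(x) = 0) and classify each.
f'(x) = x^2 - 4*x - 12

Solve f'(x) = 0:
  Factor: x^2 - 4*x - 12 = (x - 6)*(x + 2) = 0.
  ⇒ x = -2, 6

f''(x) = 2*x - 4
Second-derivative test at each critical point:
  f''(-2) = -8 < 0 → local maximum
  f''(6) = 8 > 0 → local minimum

Critical points: x = -2 (local maximum); x = 6 (local minimum)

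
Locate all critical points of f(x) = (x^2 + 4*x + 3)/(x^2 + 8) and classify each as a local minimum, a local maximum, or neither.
f'(x) = 2*(-2*x^2 + 5*x + 16)/(x^4 + 16*x^2 + 64)

Solve f'(x) = 0:
  f'(x) = -2*(2*x^2 - 5*x - 16)/(x^2 + 8)^2; the denominator is positive wherever f is defined, so f'(x) = 0 ⇔ -4*x^2 + 10*x + 32 = 0.
  Factor: -4*x^2 + 10*x + 32 = -2*(2*x^2 - 5*x - 16); 2*x^2 - 5*x - 16 = 0 has no rational roots; quadratic formula: x = (5 ± √153)/4.
  ⇒ x = 5/4 - 3*sqrt(17)/4 ≈ -1.8423, 5/4 + 3*sqrt(17)/4 ≈ 4.3423

f''(x) = 2*(4*x^3 - 15*x^2 - 96*x + 40)/(x^6 + 24*x^4 + 192*x^2 + 512)
Second-derivative test at each critical point:
  f''(-1.8423) = 0.1906 > 0 → local minimum
  f''(4.3423) = -0.0343 < 0 → local maximum

Critical points: x = 5/4 - 3*sqrt(17)/4 ≈ -1.8423 (local minimum); x = 5/4 + 3*sqrt(17)/4 ≈ 4.3423 (local maximum)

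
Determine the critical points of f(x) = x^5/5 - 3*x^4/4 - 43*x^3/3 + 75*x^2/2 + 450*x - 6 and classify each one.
f'(x) = x^4 - 3*x^3 - 43*x^2 + 75*x + 450

Solve f'(x) = 0:
  Factor: x^4 - 3*x^3 - 43*x^2 + 75*x + 450 = (x - 6)*(x - 5)*(x + 3)*(x + 5) = 0.
  ⇒ x = -5, -3, 5, 6

f''(x) = 4*x^3 - 9*x^2 - 86*x + 75
Second-derivative test at each critical point:
  f''(-5) = -220 < 0 → local maximum
  f''(-3) = 144 > 0 → local minimum
  f''(5) = -80 < 0 → local maximum
  f''(6) = 99 > 0 → local minimum

Critical points: x = -5 (local maximum); x = -3 (local minimum); x = 5 (local maximum); x = 6 (local minimum)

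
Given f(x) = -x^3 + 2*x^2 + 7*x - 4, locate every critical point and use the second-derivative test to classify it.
f'(x) = -3*x^2 + 4*x + 7

Solve f'(x) = 0:
  Factor: -3*x^2 + 4*x + 7 = -(x + 1)*(3*x - 7) = 0.
  ⇒ x = -1, 7/3

f''(x) = 4 - 6*x
Second-derivative test at each critical point:
  f''(-1) = 10 > 0 → local minimum
  f''(7/3) = -10 < 0 → local maximum

Critical points: x = -1 (local minimum); x = 7/3 (local maximum)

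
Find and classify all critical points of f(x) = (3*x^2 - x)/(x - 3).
f'(x) = 3*(x^2 - 6*x + 1)/(x^2 - 6*x + 9)

Solve f'(x) = 0:
  f'(x) = 3*(x^2 - 6*x + 1)/(x - 3)^2; the denominator is positive wherever f is defined, so f'(x) = 0 ⇔ 3*x^2 - 18*x + 3 = 0.
  Factor: 3*x^2 - 18*x + 3 = 3*(x^2 - 6*x + 1); x^2 - 6*x + 1 = 0 has no rational roots; quadratic formula: x = (6 ± √32)/2.
  ⇒ x = 3 - 2*sqrt(2) ≈ 0.1716, 2*sqrt(2) + 3 ≈ 5.8284

f''(x) = 48/(x^3 - 9*x^2 + 27*x - 27)
Second-derivative test at each critical point:
  f''(0.1716) = -2.1213 < 0 → local maximum
  f''(5.8284) = 2.1213 > 0 → local minimum

Critical points: x = 3 - 2*sqrt(2) ≈ 0.1716 (local maximum); x = 2*sqrt(2) + 3 ≈ 5.8284 (local minimum)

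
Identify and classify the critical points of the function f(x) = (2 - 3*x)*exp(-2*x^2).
f'(x) = (4*x*(3*x - 2) - 3)*exp(-2*x^2)

Solve f'(x) = 0:
  f'(x) = (12*x^2 - 8*x - 3)·exp(-2*x^2) and exp(-2*x^2) > 0 for every x, so f'(x) = 0 ⇔ 12*x^2 - 8*x - 3 = 0.
  12*x^2 - 8*x - 3 = 0 has no rational roots; quadratic formula: x = (8 ± √208)/24.
  ⇒ x = 1/3 - sqrt(13)/6 ≈ -0.2676, 1/3 + sqrt(13)/6 ≈ 0.9343

f''(x) = 4*(4*x^2*(2 - 3*x) + 9*x - 2)*exp(-2*x^2)
Second-derivative test at each critical point:
  f''(-0.2676) = -12.4979 < 0 → local maximum
  f''(0.9343) = 2.5171 > 0 → local minimum

Critical points: x = 1/3 - sqrt(13)/6 ≈ -0.2676 (local maximum); x = 1/3 + sqrt(13)/6 ≈ 0.9343 (local minimum)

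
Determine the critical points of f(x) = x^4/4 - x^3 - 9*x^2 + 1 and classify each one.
f'(x) = x*(x^2 - 3*x - 18)

Solve f'(x) = 0:
  Factor: x^3 - 3*x^2 - 18*x = x*(x - 6)*(x + 3) = 0.
  ⇒ x = -3, 0, 6

f''(x) = 3*x^2 - 6*x - 18
Second-derivative test at each critical point:
  f''(-3) = 27 > 0 → local minimum
  f''(0) = -18 < 0 → local maximum
  f''(6) = 54 > 0 → local minimum

Critical points: x = -3 (local minimum); x = 0 (local maximum); x = 6 (local minimum)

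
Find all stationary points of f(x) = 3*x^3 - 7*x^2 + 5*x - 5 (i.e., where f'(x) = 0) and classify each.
f'(x) = 9*x^2 - 14*x + 5

Solve f'(x) = 0:
  Factor: 9*x^2 - 14*x + 5 = (x - 1)*(9*x - 5) = 0.
  ⇒ x = 5/9, 1

f''(x) = 18*x - 14
Second-derivative test at each critical point:
  f''(5/9) = -4 < 0 → local maximum
  f''(1) = 4 > 0 → local minimum

Critical points: x = 5/9 (local maximum); x = 1 (local minimum)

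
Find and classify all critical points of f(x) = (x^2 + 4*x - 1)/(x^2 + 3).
f'(x) = 4*(-x^2 + 2*x + 3)/(x^4 + 6*x^2 + 9)

Solve f'(x) = 0:
  f'(x) = -4*(x - 3)*(x + 1)/(x^2 + 3)^2; the denominator is positive wherever f is defined, so f'(x) = 0 ⇔ -4*x^2 + 8*x + 12 = 0.
  Factor: -4*x^2 + 8*x + 12 = -4*(x - 3)*(x + 1) = 0.
  ⇒ x = -1, 3

f''(x) = 8*(x^3 - 3*x^2 - 9*x + 3)/(x^6 + 9*x^4 + 27*x^2 + 27)
Second-derivative test at each critical point:
  f''(-1) = 1 > 0 → local minimum
  f''(3) = -1/9 < 0 → local maximum

Critical points: x = -1 (local minimum); x = 3 (local maximum)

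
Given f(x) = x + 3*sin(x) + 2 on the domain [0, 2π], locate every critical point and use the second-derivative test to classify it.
f'(x) = 3*cos(x) + 1

Solve f'(x) = 0 on [0, 2π]:
  f'(x) = 0 ⇔ cos(x) = -1/3, i.e. x = ±arccos(-1/3) + 2nπ; keep the solutions lying in [0, 2π].
  ⇒ x = acos(-1/3) ≈ 1.9106, -acos(-1/3) + 2*pi ≈ 4.3726

f''(x) = -3*sin(x)
Second-derivative test at each critical point:
  f''(1.9106) = -2.8284 < 0 → local maximum
  f''(4.3726) = 2.8284 > 0 → local minimum

Critical points: x = acos(-1/3) ≈ 1.9106 (local maximum); x = -acos(-1/3) + 2*pi ≈ 4.3726 (local minimum)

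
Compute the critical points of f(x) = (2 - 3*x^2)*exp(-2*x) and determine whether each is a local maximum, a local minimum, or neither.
f'(x) = 2*(3*x^2 - 3*x - 2)*exp(-2*x)

Solve f'(x) = 0:
  f'(x) = (6*x^2 - 6*x - 4)·exp(-2*x) and exp(-2*x) > 0 for every x, so f'(x) = 0 ⇔ 6*x^2 - 6*x - 4 = 0.
  Factor: 6*x^2 - 6*x - 4 = 2*(3*x^2 - 3*x - 2); 3*x^2 - 3*x - 2 = 0 has no rational roots; quadratic formula: x = (3 ± √33)/6.
  ⇒ x = 1/2 - sqrt(33)/6 ≈ -0.4574, 1/2 + sqrt(33)/6 ≈ 1.4574

f''(x) = 2*(-6*x^2 + 12*x + 1)*exp(-2*x)
Second-derivative test at each critical point:
  f''(-0.4574) = -28.6816 < 0 → local maximum
  f''(1.4574) = 0.6228 > 0 → local minimum

Critical points: x = 1/2 - sqrt(33)/6 ≈ -0.4574 (local maximum); x = 1/2 + sqrt(33)/6 ≈ 1.4574 (local minimum)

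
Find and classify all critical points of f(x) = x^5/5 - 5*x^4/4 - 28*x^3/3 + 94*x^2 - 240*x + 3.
f'(x) = x^4 - 5*x^3 - 28*x^2 + 188*x - 240

Solve f'(x) = 0:
  Factor: x^4 - 5*x^3 - 28*x^2 + 188*x - 240 = (x - 5)*(x - 4)*(x - 2)*(x + 6) = 0.
  ⇒ x = -6, 2, 4, 5

f''(x) = 4*x^3 - 15*x^2 - 56*x + 188
Second-derivative test at each critical point:
  f''(-6) = -880 < 0 → local maximum
  f''(2) = 48 > 0 → local minimum
  f''(4) = -20 < 0 → local maximum
  f''(5) = 33 > 0 → local minimum

Critical points: x = -6 (local maximum); x = 2 (local minimum); x = 4 (local maximum); x = 5 (local minimum)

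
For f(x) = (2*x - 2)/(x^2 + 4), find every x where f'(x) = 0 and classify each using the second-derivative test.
f'(x) = 2*(x^2 - 2*x*(x - 1) + 4)/(x^2 + 4)^2

Solve f'(x) = 0:
  f'(x) = -2*(x^2 - 2*x - 4)/(x^2 + 4)^2; the denominator is positive wherever f is defined, so f'(x) = 0 ⇔ -2*x^2 + 4*x + 8 = 0.
  Factor: -2*x^2 + 4*x + 8 = -2*(x^2 - 2*x - 4); x^2 - 2*x - 4 = 0 has no rational roots; quadratic formula: x = (2 ± √20)/2.
  ⇒ x = 1 - sqrt(5) ≈ -1.2361, 1 + sqrt(5) ≈ 3.2361

f''(x) = 4*(4*x^2*(x - 1) + (1 - 3*x)*(x^2 + 4))/(x^2 + 4)^3
Second-derivative test at each critical point:
  f''(-1.2361) = 0.2927 > 0 → local minimum
  f''(3.2361) = -0.0427 < 0 → local maximum

Critical points: x = 1 - sqrt(5) ≈ -1.2361 (local minimum); x = 1 + sqrt(5) ≈ 3.2361 (local maximum)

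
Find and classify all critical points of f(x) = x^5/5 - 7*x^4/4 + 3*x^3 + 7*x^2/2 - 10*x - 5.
f'(x) = x^4 - 7*x^3 + 9*x^2 + 7*x - 10

Solve f'(x) = 0:
  Factor: x^4 - 7*x^3 + 9*x^2 + 7*x - 10 = (x - 5)*(x - 2)*(x - 1)*(x + 1) = 0.
  ⇒ x = -1, 1, 2, 5

f''(x) = 4*x^3 - 21*x^2 + 18*x + 7
Second-derivative test at each critical point:
  f''(-1) = -36 < 0 → local maximum
  f''(1) = 8 > 0 → local minimum
  f''(2) = -9 < 0 → local maximum
  f''(5) = 72 > 0 → local minimum

Critical points: x = -1 (local maximum); x = 1 (local minimum); x = 2 (local maximum); x = 5 (local minimum)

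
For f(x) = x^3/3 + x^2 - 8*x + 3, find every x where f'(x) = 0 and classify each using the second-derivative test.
f'(x) = x^2 + 2*x - 8

Solve f'(x) = 0:
  Factor: x^2 + 2*x - 8 = (x - 2)*(x + 4) = 0.
  ⇒ x = -4, 2

f''(x) = 2*x + 2
Second-derivative test at each critical point:
  f''(-4) = -6 < 0 → local maximum
  f''(2) = 6 > 0 → local minimum

Critical points: x = -4 (local maximum); x = 2 (local minimum)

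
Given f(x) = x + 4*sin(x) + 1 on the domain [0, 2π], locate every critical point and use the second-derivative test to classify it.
f'(x) = 4*cos(x) + 1

Solve f'(x) = 0 on [0, 2π]:
  f'(x) = 0 ⇔ cos(x) = -1/4, i.e. x = ±arccos(-1/4) + 2nπ; keep the solutions lying in [0, 2π].
  ⇒ x = acos(-1/4) ≈ 1.8235, -acos(-1/4) + 2*pi ≈ 4.4597

f''(x) = -4*sin(x)
Second-derivative test at each critical point:
  f''(1.8235) = -3.8730 < 0 → local maximum
  f''(4.4597) = 3.8730 > 0 → local minimum

Critical points: x = acos(-1/4) ≈ 1.8235 (local maximum); x = -acos(-1/4) + 2*pi ≈ 4.4597 (local minimum)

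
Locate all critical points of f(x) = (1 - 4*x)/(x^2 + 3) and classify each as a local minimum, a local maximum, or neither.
f'(x) = 2*(2*x^2 - x - 6)/(x^4 + 6*x^2 + 9)

Solve f'(x) = 0:
  f'(x) = 2*(x - 2)*(2*x + 3)/(x^2 + 3)^2; the denominator is positive wherever f is defined, so f'(x) = 0 ⇔ 4*x^2 - 2*x - 12 = 0.
  Factor: 4*x^2 - 2*x - 12 = 2*(x - 2)*(2*x + 3) = 0.
  ⇒ x = -3/2, 2

f''(x) = 2*(4*x^2*(1 - 4*x) + (12*x - 1)*(x^2 + 3))/(x^2 + 3)^3
Second-derivative test at each critical point:
  f''(-3/2) = -32/63 < 0 → local maximum
  f''(2) = 2/7 > 0 → local minimum

Critical points: x = -3/2 (local maximum); x = 2 (local minimum)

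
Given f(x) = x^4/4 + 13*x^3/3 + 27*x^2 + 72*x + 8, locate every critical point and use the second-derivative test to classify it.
f'(x) = x^3 + 13*x^2 + 54*x + 72

Solve f'(x) = 0:
  Factor: x^3 + 13*x^2 + 54*x + 72 = (x + 3)*(x + 4)*(x + 6) = 0.
  ⇒ x = -6, -4, -3

f''(x) = 3*x^2 + 26*x + 54
Second-derivative test at each critical point:
  f''(-6) = 6 > 0 → local minimum
  f''(-4) = -2 < 0 → local maximum
  f''(-3) = 3 > 0 → local minimum

Critical points: x = -6 (local minimum); x = -4 (local maximum); x = -3 (local minimum)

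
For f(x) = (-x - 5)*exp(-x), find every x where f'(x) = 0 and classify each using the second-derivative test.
f'(x) = (x + 4)*exp(-x)

Solve f'(x) = 0:
  f'(x) = (x + 4)·exp(-x) and exp(-x) > 0 for every x, so f'(x) = 0 ⇔ x + 4 = 0.
  x + 4 = 0.
  ⇒ x = -4

f''(x) = (-x - 3)*exp(-x)
Second-derivative test at each critical point:
  f''(-4) = 54.5982 > 0 → local minimum

Critical points: x = -4 (local minimum)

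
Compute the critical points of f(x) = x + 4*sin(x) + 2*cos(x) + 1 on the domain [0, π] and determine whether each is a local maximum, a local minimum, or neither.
f'(x) = -2*sin(x) + 4*cos(x) + 1

Solve f'(x) = 0 on [0, π]:
  f'(x) = 0 ⇔ -2*sin(x) + 4*cos(x) = -1. Write the left side as R·cos(x + φ) with R = √(4² + 2²) = 2*sqrt(5), cos φ = 2*sqrt(5)/5, sin φ = sqrt(5)/5; then cos(x + φ) = -sqrt(5)/10. Solve for x and keep the solutions lying in [0, π].
  ⇒ x = atan((1 + 2*sqrt(19))/(-2 + sqrt(19))) ≈ 1.3327

f''(x) = -4*sin(x) - 2*cos(x)
Second-derivative test at each critical point:
  f''(1.3327) = -4.3589 < 0 → local maximum

Critical points: x = atan((1 + 2*sqrt(19))/(-2 + sqrt(19))) ≈ 1.3327 (local maximum)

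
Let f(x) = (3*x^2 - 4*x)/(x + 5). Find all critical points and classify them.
f'(x) = (3*x^2 + 30*x - 20)/(x^2 + 10*x + 25)

Solve f'(x) = 0:
  f'(x) = (3*x^2 + 30*x - 20)/(x + 5)^2; the denominator is positive wherever f is defined, so f'(x) = 0 ⇔ 3*x^2 + 30*x - 20 = 0.
  3*x^2 + 30*x - 20 = 0 has no rational roots; quadratic formula: x = (-30 ± √1140)/6.
  ⇒ x = -sqrt(285)/3 - 5 ≈ -10.6273, -5 + sqrt(285)/3 ≈ 0.6273

f''(x) = 190/(x^3 + 15*x^2 + 75*x + 125)
Second-derivative test at each critical point:
  f''(-10.6273) = -1.0662 < 0 → local maximum
  f''(0.6273) = 1.0662 > 0 → local minimum

Critical points: x = -sqrt(285)/3 - 5 ≈ -10.6273 (local maximum); x = -5 + sqrt(285)/3 ≈ 0.6273 (local minimum)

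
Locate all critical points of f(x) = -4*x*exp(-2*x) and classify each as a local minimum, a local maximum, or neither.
f'(x) = 4*(2*x - 1)*exp(-2*x)

Solve f'(x) = 0:
  f'(x) = (8*x - 4)·exp(-2*x) and exp(-2*x) > 0 for every x, so f'(x) = 0 ⇔ 8*x - 4 = 0.
  Factor: 8*x - 4 = 4*(2*x - 1) = 0.
  ⇒ x = 1/2

f''(x) = 16*(1 - x)*exp(-2*x)
Second-derivative test at each critical point:
  f''(1/2) = 2.9430 > 0 → local minimum

Critical points: x = 1/2 (local minimum)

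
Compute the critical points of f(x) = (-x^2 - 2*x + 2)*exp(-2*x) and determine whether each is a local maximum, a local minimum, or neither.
f'(x) = 2*(x^2 + x - 3)*exp(-2*x)

Solve f'(x) = 0:
  f'(x) = (2*x^2 + 2*x - 6)·exp(-2*x) and exp(-2*x) > 0 for every x, so f'(x) = 0 ⇔ 2*x^2 + 2*x - 6 = 0.
  Factor: 2*x^2 + 2*x - 6 = 2*(x^2 + x - 3); x^2 + x - 3 = 0 has no rational roots; quadratic formula: x = (-1 ± √13)/2.
  ⇒ x = -sqrt(13)/2 - 1/2 ≈ -2.3028, -1/2 + sqrt(13)/2 ≈ 1.3028

f''(x) = 2*(7 - 2*x^2)*exp(-2*x)
Second-derivative test at each critical point:
  f''(-2.3028) = -721.3851 < 0 → local maximum
  f''(1.3028) = 0.5326 > 0 → local minimum

Critical points: x = -sqrt(13)/2 - 1/2 ≈ -2.3028 (local maximum); x = -1/2 + sqrt(13)/2 ≈ 1.3028 (local minimum)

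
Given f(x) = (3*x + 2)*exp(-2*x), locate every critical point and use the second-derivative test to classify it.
f'(x) = (-6*x - 1)*exp(-2*x)

Solve f'(x) = 0:
  f'(x) = (-6*x - 1)·exp(-2*x) and exp(-2*x) > 0 for every x, so f'(x) = 0 ⇔ -6*x - 1 = 0.
  -6*x - 1 = 0.
  ⇒ x = -1/6

f''(x) = 4*(3*x - 1)*exp(-2*x)
Second-derivative test at each critical point:
  f''(-1/6) = -8.3737 < 0 → local maximum

Critical points: x = -1/6 (local maximum)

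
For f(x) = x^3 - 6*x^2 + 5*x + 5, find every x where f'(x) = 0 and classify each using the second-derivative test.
f'(x) = 3*x^2 - 12*x + 5

Solve f'(x) = 0:
  3*x^2 - 12*x + 5 = 0 has no rational roots; quadratic formula: x = (12 ± √84)/6.
  ⇒ x = 2 - sqrt(21)/3 ≈ 0.4725, sqrt(21)/3 + 2 ≈ 3.5275

f''(x) = 6*x - 12
Second-derivative test at each critical point:
  f''(0.4725) = -9.1652 < 0 → local maximum
  f''(3.5275) = 9.1652 > 0 → local minimum

Critical points: x = 2 - sqrt(21)/3 ≈ 0.4725 (local maximum); x = sqrt(21)/3 + 2 ≈ 3.5275 (local minimum)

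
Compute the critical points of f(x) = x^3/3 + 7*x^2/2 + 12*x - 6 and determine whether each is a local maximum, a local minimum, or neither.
f'(x) = x^2 + 7*x + 12

Solve f'(x) = 0:
  Factor: x^2 + 7*x + 12 = (x + 3)*(x + 4) = 0.
  ⇒ x = -4, -3

f''(x) = 2*x + 7
Second-derivative test at each critical point:
  f''(-4) = -1 < 0 → local maximum
  f''(-3) = 1 > 0 → local minimum

Critical points: x = -4 (local maximum); x = -3 (local minimum)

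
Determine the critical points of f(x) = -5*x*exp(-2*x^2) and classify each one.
f'(x) = 5*(4*x^2 - 1)*exp(-2*x^2)

Solve f'(x) = 0:
  f'(x) = (20*x^2 - 5)·exp(-2*x^2) and exp(-2*x^2) > 0 for every x, so f'(x) = 0 ⇔ 20*x^2 - 5 = 0.
  Factor: 20*x^2 - 5 = 5*(2*x - 1)*(2*x + 1) = 0.
  ⇒ x = -1/2, 1/2

f''(x) = (-80*x^3 + 60*x)*exp(-2*x^2)
Second-derivative test at each critical point:
  f''(-1/2) = -12.1306 < 0 → local maximum
  f''(1/2) = 12.1306 > 0 → local minimum

Critical points: x = -1/2 (local maximum); x = 1/2 (local minimum)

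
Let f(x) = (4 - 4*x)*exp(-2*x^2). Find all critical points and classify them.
f'(x) = 4*(4*x*(x - 1) - 1)*exp(-2*x^2)

Solve f'(x) = 0:
  f'(x) = (16*x^2 - 16*x - 4)·exp(-2*x^2) and exp(-2*x^2) > 0 for every x, so f'(x) = 0 ⇔ 16*x^2 - 16*x - 4 = 0.
  Factor: 16*x^2 - 16*x - 4 = 4*(4*x^2 - 4*x - 1); 4*x^2 - 4*x - 1 = 0 has no rational roots; quadratic formula: x = (4 ± √32)/8.
  ⇒ x = 1/2 - sqrt(2)/2 ≈ -0.2071, 1/2 + sqrt(2)/2 ≈ 1.2071

f''(x) = 16*(4*x^2*(1 - x) + 3*x - 1)*exp(-2*x^2)
Second-derivative test at each critical point:
  f''(-0.2071) = -20.7672 < 0 → local maximum
  f''(1.2071) = 1.2275 > 0 → local minimum

Critical points: x = 1/2 - sqrt(2)/2 ≈ -0.2071 (local maximum); x = 1/2 + sqrt(2)/2 ≈ 1.2071 (local minimum)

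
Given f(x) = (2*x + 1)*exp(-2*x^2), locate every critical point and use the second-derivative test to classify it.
f'(x) = 2*(-2*x*(2*x + 1) + 1)*exp(-2*x^2)

Solve f'(x) = 0:
  f'(x) = (-8*x^2 - 4*x + 2)·exp(-2*x^2) and exp(-2*x^2) > 0 for every x, so f'(x) = 0 ⇔ -8*x^2 - 4*x + 2 = 0.
  Factor: -8*x^2 - 4*x + 2 = -2*(4*x^2 + 2*x - 1); 4*x^2 + 2*x - 1 = 0 has no rational roots; quadratic formula: x = (-2 ± √20)/8.
  ⇒ x = -sqrt(5)/4 - 1/4 ≈ -0.8090, -1/4 + sqrt(5)/4 ≈ 0.3090

f''(x) = 4*(4*x^2*(2*x + 1) - 6*x - 1)*exp(-2*x^2)
Second-derivative test at each critical point:
  f''(-0.8090) = 2.4157 > 0 → local minimum
  f''(0.3090) = -7.3893 < 0 → local maximum

Critical points: x = -sqrt(5)/4 - 1/4 ≈ -0.8090 (local minimum); x = -1/4 + sqrt(5)/4 ≈ 0.3090 (local maximum)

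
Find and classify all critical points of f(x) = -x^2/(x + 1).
f'(x) = x*(-x - 2)/(x + 1)^2

Solve f'(x) = 0:
  f'(x) = -x*(x + 2)/(x + 1)^2; the denominator is positive wherever f is defined, so f'(x) = 0 ⇔ -x^2 - 2*x = 0.
  Factor: -x^2 - 2*x = -x*(x + 2) = 0.
  ⇒ x = -2, 0

f''(x) = -2/(x^3 + 3*x^2 + 3*x + 1)
Second-derivative test at each critical point:
  f''(-2) = 2 > 0 → local minimum
  f''(0) = -2 < 0 → local maximum

Critical points: x = -2 (local minimum); x = 0 (local maximum)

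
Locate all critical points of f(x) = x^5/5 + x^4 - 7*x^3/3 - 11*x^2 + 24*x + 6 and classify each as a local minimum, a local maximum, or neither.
f'(x) = x^4 + 4*x^3 - 7*x^2 - 22*x + 24

Solve f'(x) = 0:
  Factor: x^4 + 4*x^3 - 7*x^2 - 22*x + 24 = (x - 2)*(x - 1)*(x + 3)*(x + 4) = 0.
  ⇒ x = -4, -3, 1, 2

f''(x) = 4*x^3 + 12*x^2 - 14*x - 22
Second-derivative test at each critical point:
  f''(-4) = -30 < 0 → local maximum
  f''(-3) = 20 > 0 → local minimum
  f''(1) = -20 < 0 → local maximum
  f''(2) = 30 > 0 → local minimum

Critical points: x = -4 (local maximum); x = -3 (local minimum); x = 1 (local maximum); x = 2 (local minimum)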